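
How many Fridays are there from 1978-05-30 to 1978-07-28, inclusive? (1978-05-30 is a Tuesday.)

1978-05-30 is a Tuesday; the first Friday on or after it is 1978-06-02 (3 days later).
From 1978-06-02 to 1978-07-28: 28 + 28 = 56 days (rest of June, July).
56 ÷ 7 = 8 full weeks with remainder 0, so 8 more Fridays after the first → 9.

9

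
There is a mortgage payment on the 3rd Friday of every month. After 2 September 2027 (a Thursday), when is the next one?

17 September 2027

September 2027 starts on a Wednesday; its first Friday is the 3rd, so the 3rd Friday is the 17th — 17 September 2027.
17 September 2027 is after 2 September 2027, so that is the next one.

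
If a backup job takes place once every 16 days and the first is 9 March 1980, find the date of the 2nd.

The 2nd occurrence is 1 interval after the first: 1 × 16 = 16 days after 9 March 1980.
16 days later is 25 March 1980.

25 March 1980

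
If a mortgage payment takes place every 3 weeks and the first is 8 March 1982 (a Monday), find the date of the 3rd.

19 April 1982

The 3rd occurrence is 2 intervals after the first: 2 × 21 = 42 days after 8 March 1982.
March has 31 days — 23 days to the end of March leaves 19.
19 days into April → 19 April 1982.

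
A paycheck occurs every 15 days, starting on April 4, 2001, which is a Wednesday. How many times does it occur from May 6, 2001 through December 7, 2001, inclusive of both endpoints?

14

Occurrences land 15·i days after April 4, 2001 for i = 0, 1, 2, …
May 6, 2001 is 32 days after the start; 32 ÷ 15 = 2 remainder 2; since the remainder is 2, round up to i = 3. First occurrence in the window: #4 on May 19, 2001 (3×15 = 45 days in).
December 7, 2001 is 247 days after the start; 247 ÷ 15 = 16 remainder 7. Last occurrence in the window: #17 on November 30, 2001.
Occurrences #4 through #17: 14 in total.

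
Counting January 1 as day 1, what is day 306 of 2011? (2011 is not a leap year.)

2011-11-02

January has 31 days (306 − 31 = 275 remain).
February has 28 days (275 − 28 = 247 remain).
March has 31 days (247 − 31 = 216 remain).
April has 30 days (216 − 30 = 186 remain).
May has 31 days (186 − 31 = 155 remain).
June has 30 days (155 − 30 = 125 remain).
July has 31 days (125 − 31 = 94 remain).
August has 31 days (94 − 31 = 63 remain).
September has 30 days (63 − 30 = 33 remain).
October has 31 days (33 − 31 = 2 remain).
2 into November → November 2.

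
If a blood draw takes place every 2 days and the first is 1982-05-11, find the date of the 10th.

1982-05-29

The 10th occurrence is 9 intervals after the first: 9 × 2 = 18 days after 1982-05-11.
18 days later is 1982-05-29.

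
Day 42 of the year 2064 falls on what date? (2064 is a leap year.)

January has 31 days (42 − 31 = 11 remain).
11 into February → February 11.

February 11, 2064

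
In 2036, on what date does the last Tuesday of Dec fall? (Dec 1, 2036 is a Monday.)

Dec 2036 begins on a Monday, so the first Tuesday is Dec 2 (1 day later).
Dec 2036 has 31 days. Adding weeks: 2, 9, 16, 23, 30 — the last one ≤ 31 is the 30th.

Dec 30, 2036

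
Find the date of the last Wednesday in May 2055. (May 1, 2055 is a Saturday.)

2055-05-26

May 2055 begins on a Saturday, so the first Wednesday is May 5 (4 days later).
May 2055 has 31 days. Adding weeks: 5, 12, 19, 26 — the last one ≤ 31 is the 26th.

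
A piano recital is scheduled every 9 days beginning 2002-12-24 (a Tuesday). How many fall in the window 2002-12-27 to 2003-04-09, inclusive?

11

Occurrences land 9·i days after 2002-12-24 for i = 0, 1, 2, …
2002-12-27 is 3 days after the start; 3 ÷ 9 = 0 remainder 3; since the remainder is 3, round up to i = 1. First occurrence in the window: #2 on 2003-01-02 (1×9 = 9 days in).
2003-04-09 is 106 days after the start; 106 ÷ 9 = 11 remainder 7. Last occurrence in the window: #12 on 2003-04-02.
Occurrences #2 through #12: 11 in total.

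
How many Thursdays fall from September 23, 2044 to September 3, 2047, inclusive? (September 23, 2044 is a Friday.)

153

September 23, 2044 is a Friday; the first Thursday on or after it is September 29, 2044 (6 days later).
From September 29, 2044 to September 3, 2047: 93 + 365 + 365 + 246 = 1069 days (rest of 2044, 2045, 2046, to September 3, 2047 in 2047).
1069 ÷ 7 = 152 full weeks with remainder 5, so 152 more Thursdays after the first → 153.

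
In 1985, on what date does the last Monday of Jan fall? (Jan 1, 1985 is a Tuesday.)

Jan 28, 1985

Jan 1985 begins on a Tuesday, so the first Monday is Jan 7 (6 days later).
Jan 1985 has 31 days. Adding weeks: 7, 14, 21, 28 — the last one ≤ 31 is the 28th.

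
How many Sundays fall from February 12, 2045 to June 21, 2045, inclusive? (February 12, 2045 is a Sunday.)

February 12, 2045 is a Sunday; the first Sunday on or after it is February 12, 2045.
From February 12, 2045 to June 21, 2045: 16 + 31 + 30 + 31 + 21 = 129 days (rest of February, March, April, May, June).
129 ÷ 7 = 18 full weeks with remainder 3, so 18 more Sundays after the first → 19.

19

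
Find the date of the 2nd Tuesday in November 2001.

13 November 2001

The first Tuesday of November 2001 is November 6.
The 2nd Tuesday is 1 weeks later: 6 + 7 = 13.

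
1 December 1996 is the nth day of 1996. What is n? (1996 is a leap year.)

Days in months before December: 31 + 29 + 31 + 30 + 31 + 30 + 31 + 31 + 30 + 31 + 30 = 335.
Plus 1 day into December → day 336.

336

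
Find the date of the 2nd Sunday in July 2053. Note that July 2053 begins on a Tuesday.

July 2053 begins on a Tuesday, so the first Sunday is July 6 (5 days later).
The 2nd Sunday is 1 weeks later: 6 + 7 = 13.

2053-07-13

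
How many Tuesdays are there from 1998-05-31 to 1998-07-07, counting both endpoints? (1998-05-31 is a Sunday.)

6

1998-05-31 is a Sunday; the first Tuesday on or after it is 1998-06-02 (2 days later).
From 1998-06-02 to 1998-07-07: 28 + 7 = 35 days (rest of June, July).
35 ÷ 7 = 5 full weeks with remainder 0, so 5 more Tuesdays after the first → 6.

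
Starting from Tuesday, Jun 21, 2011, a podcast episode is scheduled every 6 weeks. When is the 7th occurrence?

The 7th occurrence is 6 intervals after the first: 6 × 42 = 252 days after Jun 21, 2011.
Jun has 30 days — 9 days to the end of Jun leaves 243.
Jul has 31 days (212 left).
Aug has 31 days (181 left).
Sep has 30 days (151 left).
Oct has 31 days (120 left).
Nov has 30 days (90 left).
Dec has 31 days (59 left).
Jan has 31 days (28 left).
28 days into Feb → Feb 28, 2012.

Feb 28, 2012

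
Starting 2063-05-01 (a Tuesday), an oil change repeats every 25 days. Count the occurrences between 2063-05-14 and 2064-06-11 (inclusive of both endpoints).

16

Occurrences land 25·i days after 2063-05-01 for i = 0, 1, 2, …
2063-05-14 is 13 days after the start; 13 ÷ 25 = 0 remainder 13; since the remainder is 13, round up to i = 1. First occurrence in the window: #2 on 2063-05-26 (1×25 = 25 days in).
2064-06-11 is 407 days after the start; 407 ÷ 25 = 16 remainder 7. Last occurrence in the window: #17 on 2064-06-04.
Occurrences #2 through #17: 16 in total.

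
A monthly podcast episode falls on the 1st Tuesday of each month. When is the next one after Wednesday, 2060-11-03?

November 2060 starts on a Monday, so its 1st Tuesday is 2060-11-02 (1 day in).
That is not after 2060-11-03, so look at December 2060.
December 2060 starts on a Wednesday, so its 1st Tuesday is 2060-12-07 (6 days in).

2060-12-07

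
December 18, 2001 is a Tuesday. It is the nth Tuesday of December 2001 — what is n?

Day 18 falls in week ⌈18/7⌉ of the month.
Days 1–7 hold the 1st Tuesday, 8–14 the 2nd, 15–21 the 3rd, 22–28 the 4th, 29–31 the 5th.
18 is in the range for the 3rd.

3rd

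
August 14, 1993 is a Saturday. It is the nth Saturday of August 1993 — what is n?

2nd

Day 14 falls in week ⌈14/7⌉ of the month.
Days 1–7 hold the 1st Saturday, 8–14 the 2nd, 15–21 the 3rd, 22–28 the 4th, 29–31 the 5th.
14 is in the range for the 2nd.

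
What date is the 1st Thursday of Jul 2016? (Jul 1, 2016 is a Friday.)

Jul 7, 2016

Jul 2016 begins on a Friday, so the first Thursday is Jul 7 (6 days later).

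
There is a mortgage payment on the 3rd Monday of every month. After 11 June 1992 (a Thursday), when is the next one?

June 1992 starts on a Monday; its first Monday is the 1st, so the 3rd Monday is the 15th — 15 June 1992.
15 June 1992 is after 11 June 1992, so that is the next one.

15 June 1992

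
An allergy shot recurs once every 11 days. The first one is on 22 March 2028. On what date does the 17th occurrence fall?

The 17th occurrence is 16 intervals after the first: 16 × 11 = 176 days after 22 March 2028.
March has 31 days — 9 days to the end of March leaves 167.
April has 30 days (137 left).
May has 31 days (106 left).
June has 30 days (76 left).
July has 31 days (45 left).
August has 31 days (14 left).
14 days into September → 14 September 2028.

14 September 2028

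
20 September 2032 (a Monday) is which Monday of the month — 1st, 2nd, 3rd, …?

3rd

Day 20 falls in week ⌈20/7⌉ of the month.
Days 1–7 hold the 1st Monday, 8–14 the 2nd, 15–21 the 3rd, 22–28 the 4th, 29–31 the 5th.
20 is in the range for the 3rd.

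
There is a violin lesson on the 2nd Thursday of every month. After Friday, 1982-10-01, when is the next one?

October 1982 starts on a Friday; its first Thursday is the 7th, so the 2nd Thursday is the 14th — 1982-10-14.
1982-10-14 is after 1982-10-01, so that is the next one.

1982-10-14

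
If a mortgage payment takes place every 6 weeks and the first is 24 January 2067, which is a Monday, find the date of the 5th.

The 5th occurrence is 4 intervals after the first: 4 × 42 = 168 days after 24 January 2067.
January has 31 days — 7 days to the end of January leaves 161.
February has 28 days (133 left).
March has 31 days (102 left).
April has 30 days (72 left).
May has 31 days (41 left).
June has 30 days (11 left).
11 days into July → 11 July 2067.

11 July 2067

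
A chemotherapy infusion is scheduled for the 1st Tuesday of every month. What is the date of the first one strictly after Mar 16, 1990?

Mar 1990 starts on a Thursday, so its 1st Tuesday is Mar 6, 1990 (5 days in).
That is not after Mar 16, 1990, so look at Apr 1990.
Apr 1990 starts on a Sunday, so its 1st Tuesday is Apr 3, 1990 (2 days in).

Apr 3, 1990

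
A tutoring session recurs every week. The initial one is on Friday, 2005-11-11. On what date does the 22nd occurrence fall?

2006-04-07

The 22nd occurrence is 21 intervals after the first: 21 × 7 = 147 days after 2005-11-11.
November has 30 days — 19 days to the end of November leaves 128.
December has 31 days (97 left).
January has 31 days (66 left).
February has 28 days (38 left).
March has 31 days (7 left).
7 days into April → 2006-04-07.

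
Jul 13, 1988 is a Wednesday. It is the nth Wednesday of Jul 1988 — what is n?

Day 13 falls in week ⌈13/7⌉ of the month.
Days 1–7 hold the 1st Wednesday, 8–14 the 2nd, 15–21 the 3rd, 22–28 the 4th, 29–31 the 5th.
13 is in the range for the 2nd.

2nd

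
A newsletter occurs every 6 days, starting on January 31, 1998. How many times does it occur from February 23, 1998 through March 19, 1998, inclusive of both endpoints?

Occurrences land 6·i days after January 31, 1998 for i = 0, 1, 2, …
February 23, 1998 is 23 days after the start; 23 ÷ 6 = 3 remainder 5; since the remainder is 5, round up to i = 4. First occurrence in the window: #5 on February 24, 1998 (4×6 = 24 days in).
March 19, 1998 is 47 days after the start; 47 ÷ 6 = 7 remainder 5. Last occurrence in the window: #8 on March 14, 1998.
Occurrences #5 through #8: 4 in total.

4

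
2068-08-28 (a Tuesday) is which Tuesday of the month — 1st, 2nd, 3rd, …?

4th

Day 28 falls in week ⌈28/7⌉ of the month.
Days 1–7 hold the 1st Tuesday, 8–14 the 2nd, 15–21 the 3rd, 22–28 the 4th, 29–31 the 5th.
28 is in the range for the 4th.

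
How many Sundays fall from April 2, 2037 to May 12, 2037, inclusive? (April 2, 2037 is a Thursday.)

6

April 2, 2037 is a Thursday; the first Sunday on or after it is April 5, 2037 (3 days later).
From April 5, 2037 to May 12, 2037: 25 + 12 = 37 days (rest of April, May).
37 ÷ 7 = 5 full weeks with remainder 2, so 5 more Sundays after the first → 6.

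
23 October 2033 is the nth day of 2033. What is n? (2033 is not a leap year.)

296

Days in months before October: 31 + 28 + 31 + 30 + 31 + 30 + 31 + 31 + 30 = 273.
Plus 23 days into October → day 296.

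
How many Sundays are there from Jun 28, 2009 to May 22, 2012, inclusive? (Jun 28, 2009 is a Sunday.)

Jun 28, 2009 is a Sunday; the first Sunday on or after it is Jun 28, 2009.
From Jun 28, 2009 to May 22, 2012: 186 + 365 + 365 + 143 = 1059 days (rest of 2009, 2010, 2011, to May 22, 2012 in 2012).
1059 ÷ 7 = 151 full weeks with remainder 2, so 151 more Sundays after the first → 152.

152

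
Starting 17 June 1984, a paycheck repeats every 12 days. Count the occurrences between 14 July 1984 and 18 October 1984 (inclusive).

Occurrences land 12·i days after 17 June 1984 for i = 0, 1, 2, …
14 July 1984 is 27 days after the start; 27 ÷ 12 = 2 remainder 3; since the remainder is 3, round up to i = 3. First occurrence in the window: #4 on 23 July 1984 (3×12 = 36 days in).
18 October 1984 is 123 days after the start; 123 ÷ 12 = 10 remainder 3. Last occurrence in the window: #11 on 15 October 1984.
Occurrences #4 through #11: 8 in total.

8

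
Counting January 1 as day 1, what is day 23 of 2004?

23 into Jan → Jan 23.

Jan 23, 2004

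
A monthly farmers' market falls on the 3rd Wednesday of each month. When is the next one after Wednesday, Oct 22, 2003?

Nov 19, 2003

Oct 2003 starts on a Wednesday; its first Wednesday is the 1st, so the 3rd Wednesday is the 15th — Oct 15, 2003.
That is not after Oct 22, 2003, so look at Nov 2003.
Nov 2003 starts on a Saturday; its first Wednesday is the 5th, so the 3rd Wednesday is the 19th — Nov 19, 2003.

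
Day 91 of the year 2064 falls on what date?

January has 31 days (91 − 31 = 60 remain).
February has 29 days (60 − 29 = 31 remain).
31 into March → March 31.

2064-03-31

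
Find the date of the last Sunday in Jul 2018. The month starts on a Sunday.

Jul 29, 2018

Jul 2018 begins on a Sunday, so the first Sunday is Jul 1.
Jul 2018 has 31 days. Adding weeks: 1, 8, 15, 22, 29 — the last one ≤ 31 is the 29th.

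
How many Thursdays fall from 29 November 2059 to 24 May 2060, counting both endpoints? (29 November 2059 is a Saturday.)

25

29 November 2059 is a Saturday; the first Thursday on or after it is 4 December 2059 (5 days later).
From 4 December 2059 to 24 May 2060: 27 + 31 + 29 + 31 + 30 + 24 = 172 days (rest of December, January, February, March, April, May).
172 ÷ 7 = 24 full weeks with remainder 4, so 24 more Thursdays after the first → 25.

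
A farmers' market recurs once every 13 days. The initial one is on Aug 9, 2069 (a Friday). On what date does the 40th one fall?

The 40th occurrence is 39 intervals after the first: 39 × 13 = 507 days after Aug 9, 2069.
Aug has 31 days — 22 days to the end of Aug leaves 485.
From end of Aug to end of 2069 is 122 days (363 left).
Jan has 31 days (332 left).
Feb has 28 days (304 left).
Mar has 31 days (273 left).
Apr has 30 days (243 left).
May has 31 days (212 left).
Jun has 30 days (182 left).
Jul has 31 days (151 left).
Aug has 31 days (120 left).
Sep has 30 days (90 left).
Oct has 31 days (59 left).
Nov has 30 days (29 left).
29 days into Dec → Dec 29, 2070.

Dec 29, 2070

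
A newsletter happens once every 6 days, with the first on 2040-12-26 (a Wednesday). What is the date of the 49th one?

2041-10-10

The 49th occurrence is 48 intervals after the first: 48 × 6 = 288 days after 2040-12-26.
December has 31 days — 5 days to the end of December leaves 283.
January has 31 days (252 left).
February has 28 days (224 left).
March has 31 days (193 left).
April has 30 days (163 left).
May has 31 days (132 left).
June has 30 days (102 left).
July has 31 days (71 left).
August has 31 days (40 left).
September has 30 days (10 left).
10 days into October → 2041-10-10.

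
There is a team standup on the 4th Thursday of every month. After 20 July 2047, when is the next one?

July 2047 starts on a Monday; its first Thursday is the 4th, so the 4th Thursday is the 25th — 25 July 2047.
25 July 2047 is after 20 July 2047, so that is the next one.

25 July 2047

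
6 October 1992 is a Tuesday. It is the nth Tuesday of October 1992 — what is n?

Day 6 falls in week ⌈6/7⌉ of the month.
Days 1–7 hold the 1st Tuesday, 8–14 the 2nd, 15–21 the 3rd, 22–28 the 4th, 29–31 the 5th.
6 is in the range for the 1st.

1st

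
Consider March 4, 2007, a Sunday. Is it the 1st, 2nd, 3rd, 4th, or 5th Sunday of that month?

Day 4 falls in week ⌈4/7⌉ of the month.
Days 1–7 hold the 1st Sunday, 8–14 the 2nd, 15–21 the 3rd, 22–28 the 4th, 29–31 the 5th.
4 is in the range for the 1st.

1st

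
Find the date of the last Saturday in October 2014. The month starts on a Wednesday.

October 2014 begins on a Wednesday, so the first Saturday is October 4 (3 days later).
October 2014 has 31 days. Adding weeks: 4, 11, 18, 25 — the last one ≤ 31 is the 25th.

25 October 2014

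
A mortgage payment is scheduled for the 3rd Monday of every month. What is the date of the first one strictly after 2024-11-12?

2024-11-18

November 2024 starts on a Friday; its first Monday is the 4th, so the 3rd Monday is the 18th — 2024-11-18.
2024-11-18 is after 2024-11-12, so that is the next one.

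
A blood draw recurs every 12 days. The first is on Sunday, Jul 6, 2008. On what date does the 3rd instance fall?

Jul 30, 2008

The 3rd occurrence is 2 intervals after the first: 2 × 12 = 24 days after Jul 6, 2008.
24 days later is Jul 30, 2008.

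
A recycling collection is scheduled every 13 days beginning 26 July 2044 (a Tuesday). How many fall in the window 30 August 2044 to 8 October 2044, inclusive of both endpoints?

3

Occurrences land 13·i days after 26 July 2044 for i = 0, 1, 2, …
30 August 2044 is 35 days after the start; 35 ÷ 13 = 2 remainder 9; since the remainder is 9, round up to i = 3. First occurrence in the window: #4 on 3 September 2044 (3×13 = 39 days in).
8 October 2044 is 74 days after the start; 74 ÷ 13 = 5 remainder 9. Last occurrence in the window: #6 on 29 September 2044.
Occurrences #4 through #6: 3 in total.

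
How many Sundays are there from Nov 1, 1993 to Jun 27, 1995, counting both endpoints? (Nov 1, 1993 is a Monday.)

Nov 1, 1993 is a Monday; the first Sunday on or after it is Nov 7, 1993 (6 days later).
From Nov 7, 1993 to Jun 27, 1995: 54 + 365 + 178 = 597 days (rest of 1993, 1994, to Jun 27, 1995 in 1995).
597 ÷ 7 = 85 full weeks with remainder 2, so 85 more Sundays after the first → 86.

86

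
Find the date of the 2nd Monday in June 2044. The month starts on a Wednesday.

June 2044 begins on a Wednesday, so the first Monday is June 6 (5 days later).
The 2nd Monday is 1 weeks later: 6 + 7 = 13.

2044-06-13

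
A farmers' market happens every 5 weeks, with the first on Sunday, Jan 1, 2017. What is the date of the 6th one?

The 6th occurrence is 5 intervals after the first: 5 × 35 = 175 days after Jan 1, 2017.
Jan has 31 days — 30 days to the end of Jan leaves 145.
Feb has 28 days (117 left).
Mar has 31 days (86 left).
Apr has 30 days (56 left).
May has 31 days (25 left).
25 days into Jun → Jun 25, 2017.

Jun 25, 2017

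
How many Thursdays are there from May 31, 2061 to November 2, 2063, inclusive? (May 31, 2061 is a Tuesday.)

May 31, 2061 is a Tuesday; the first Thursday on or after it is June 2, 2061 (2 days later).
From June 2, 2061 to November 2, 2063: 212 + 365 + 306 = 883 days (rest of 2061, 2062, to November 2, 2063 in 2063).
883 ÷ 7 = 126 full weeks with remainder 1, so 126 more Thursdays after the first → 127.

127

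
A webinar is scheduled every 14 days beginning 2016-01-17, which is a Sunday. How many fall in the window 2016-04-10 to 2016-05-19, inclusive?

3

Occurrences land 14·i days after 2016-01-17 for i = 0, 1, 2, …
2016-04-10 is 84 days after the start; 84 ÷ 14 = 6 remainder 0. First occurrence in the window: #7 on 2016-04-10 (6×14 = 84 days in).
2016-05-19 is 123 days after the start; 123 ÷ 14 = 8 remainder 11. Last occurrence in the window: #9 on 2016-05-08.
Occurrences #7 through #9: 3 in total.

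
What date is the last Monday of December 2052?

30 December 2052

The first Monday of December 2052 is December 2.
December 2052 has 31 days. Adding weeks: 2, 9, 16, 23, 30 — the last one ≤ 31 is the 30th.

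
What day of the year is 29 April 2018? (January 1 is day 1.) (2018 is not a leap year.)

119

Days in months before April: 31 + 28 + 31 = 90.
Plus 29 days into April → day 119.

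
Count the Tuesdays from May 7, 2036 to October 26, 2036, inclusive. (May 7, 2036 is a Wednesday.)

May 7, 2036 is a Wednesday; the first Tuesday on or after it is May 13, 2036 (6 days later).
From May 13, 2036 to October 26, 2036: 18 + 30 + 31 + 31 + 30 + 26 = 166 days (rest of May, June, July, August, September, October).
166 ÷ 7 = 23 full weeks with remainder 5, so 23 more Tuesdays after the first → 24.

24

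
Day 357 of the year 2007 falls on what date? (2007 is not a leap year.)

January has 31 days (357 − 31 = 326 remain).
February has 28 days (326 − 28 = 298 remain).
March has 31 days (298 − 31 = 267 remain).
April has 30 days (267 − 30 = 237 remain).
May has 31 days (237 − 31 = 206 remain).
June has 30 days (206 − 30 = 176 remain).
July has 31 days (176 − 31 = 145 remain).
August has 31 days (145 − 31 = 114 remain).
September has 30 days (114 − 30 = 84 remain).
October has 31 days (84 − 31 = 53 remain).
November has 30 days (53 − 30 = 23 remain).
23 into December → December 23.

2007-12-23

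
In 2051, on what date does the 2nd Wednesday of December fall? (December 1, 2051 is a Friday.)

December 2051 begins on a Friday, so the first Wednesday is December 6 (5 days later).
The 2nd Wednesday is 1 weeks later: 6 + 7 = 13.

December 13, 2051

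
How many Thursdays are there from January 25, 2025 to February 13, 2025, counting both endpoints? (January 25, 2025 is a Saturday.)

3

January 25, 2025 is a Saturday; the first Thursday on or after it is January 30, 2025 (5 days later).
From January 30, 2025 to February 13, 2025: 1 + 13 = 14 days (rest of January, February).
14 ÷ 7 = 2 full weeks with remainder 0, so 2 more Thursdays after the first → 3.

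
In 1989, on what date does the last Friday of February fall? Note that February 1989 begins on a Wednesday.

1989-02-24

February 1989 begins on a Wednesday, so the first Friday is February 3 (2 days later).
February 1989 has 28 days. Adding weeks: 3, 10, 17, 24 — the last one ≤ 28 is the 24th.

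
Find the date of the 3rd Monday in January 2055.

The first Monday of January 2055 is January 4.
The 3rd Monday is 2 weeks later: 4 + 14 = 18.

18 January 2055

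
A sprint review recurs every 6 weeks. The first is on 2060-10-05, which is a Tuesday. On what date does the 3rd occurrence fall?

2060-12-28

The 3rd occurrence is 2 intervals after the first: 2 × 42 = 84 days after 2060-10-05.
October has 31 days — 26 days to the end of October leaves 58.
November has 30 days (28 left).
28 days into December → 2060-12-28.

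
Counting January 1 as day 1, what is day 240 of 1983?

Jan has 31 days (240 − 31 = 209 remain).
Feb has 28 days (209 − 28 = 181 remain).
Mar has 31 days (181 − 31 = 150 remain).
Apr has 30 days (150 − 30 = 120 remain).
May has 31 days (120 − 31 = 89 remain).
Jun has 30 days (89 − 30 = 59 remain).
Jul has 31 days (59 − 31 = 28 remain).
28 into Aug → Aug 28.

Aug 28, 1983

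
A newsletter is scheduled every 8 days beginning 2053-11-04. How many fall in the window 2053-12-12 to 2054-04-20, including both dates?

16

Occurrences land 8·i days after 2053-11-04 for i = 0, 1, 2, …
2053-12-12 is 38 days after the start; 38 ÷ 8 = 4 remainder 6; since the remainder is 6, round up to i = 5. First occurrence in the window: #6 on 2053-12-14 (5×8 = 40 days in).
2054-04-20 is 167 days after the start; 167 ÷ 8 = 20 remainder 7. Last occurrence in the window: #21 on 2054-04-13.
Occurrences #6 through #21: 16 in total.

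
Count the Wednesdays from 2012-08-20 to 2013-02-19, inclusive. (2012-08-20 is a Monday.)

26

2012-08-20 is a Monday; the first Wednesday on or after it is 2012-08-22 (2 days later).
From 2012-08-22 to 2013-02-19: 9 + 30 + 31 + 30 + 31 + 31 + 19 = 181 days (rest of August, September, October, November, December, January, February).
181 ÷ 7 = 25 full weeks with remainder 6, so 25 more Wednesdays after the first → 26.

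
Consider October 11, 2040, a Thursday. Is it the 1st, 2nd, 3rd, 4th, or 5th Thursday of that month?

Day 11 falls in week ⌈11/7⌉ of the month.
Days 1–7 hold the 1st Thursday, 8–14 the 2nd, 15–21 the 3rd, 22–28 the 4th, 29–31 the 5th.
11 is in the range for the 2nd.

2nd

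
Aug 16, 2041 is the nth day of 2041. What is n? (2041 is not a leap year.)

228

Days in months before Aug: 31 + 28 + 31 + 30 + 31 + 30 + 31 = 212.
Plus 16 days into Aug → day 228.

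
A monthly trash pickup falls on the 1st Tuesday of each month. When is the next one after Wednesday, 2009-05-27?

May 2009 starts on a Friday, so its 1st Tuesday is 2009-05-05 (4 days in).
That is not after 2009-05-27, so look at June 2009.
June 2009 starts on a Monday, so its 1st Tuesday is 2009-06-02 (1 day in).

2009-06-02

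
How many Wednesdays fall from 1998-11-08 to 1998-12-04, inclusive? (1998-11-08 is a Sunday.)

1998-11-08 is a Sunday; the first Wednesday on or after it is 1998-11-11 (3 days later).
From 1998-11-11 to 1998-12-04: 19 + 4 = 23 days (rest of November, December).
23 ÷ 7 = 3 full weeks with remainder 2, so 3 more Wednesdays after the first → 4.

4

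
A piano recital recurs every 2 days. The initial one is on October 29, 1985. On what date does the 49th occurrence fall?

February 2, 1986

The 49th occurrence is 48 intervals after the first: 48 × 2 = 96 days after October 29, 1985.
October has 31 days — 2 days to the end of October leaves 94.
November has 30 days (64 left).
December has 31 days (33 left).
January has 31 days (2 left).
2 days into February → February 2, 1986.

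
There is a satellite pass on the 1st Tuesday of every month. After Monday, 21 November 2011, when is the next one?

November 2011 starts on a Tuesday, so its 1st Tuesday is 1 November 2011.
That is not after 21 November 2011, so look at December 2011.
December 2011 starts on a Thursday, so its 1st Tuesday is 6 December 2011 (5 days in).

6 December 2011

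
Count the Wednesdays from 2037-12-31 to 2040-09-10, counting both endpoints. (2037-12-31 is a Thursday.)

140

2037-12-31 is a Thursday; the first Wednesday on or after it is 2038-01-06 (6 days later).
From 2038-01-06 to 2040-09-10: 359 + 365 + 254 = 978 days (rest of 2038, 2039, to 2040-09-10 in 2040).
978 ÷ 7 = 139 full weeks with remainder 5, so 139 more Wednesdays after the first → 140.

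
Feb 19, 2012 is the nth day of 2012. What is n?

50

Days in months before Feb: 31 = 31.
Plus 19 days into Feb → day 50.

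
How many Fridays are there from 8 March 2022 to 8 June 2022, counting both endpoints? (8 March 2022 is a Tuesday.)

8 March 2022 is a Tuesday; the first Friday on or after it is 11 March 2022 (3 days later).
From 11 March 2022 to 8 June 2022: 20 + 30 + 31 + 8 = 89 days (rest of March, April, May, June).
89 ÷ 7 = 12 full weeks with remainder 5, so 12 more Fridays after the first → 13.

13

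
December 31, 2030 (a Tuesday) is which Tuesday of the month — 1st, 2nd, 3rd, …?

Day 31 falls in week ⌈31/7⌉ of the month.
Days 1–7 hold the 1st Tuesday, 8–14 the 2nd, 15–21 the 3rd, 22–28 the 4th, 29–31 the 5th.
31 is in the range for the 5th.

5th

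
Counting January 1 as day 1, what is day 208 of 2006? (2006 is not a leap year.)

Jan has 31 days (208 − 31 = 177 remain).
Feb has 28 days (177 − 28 = 149 remain).
Mar has 31 days (149 − 31 = 118 remain).
Apr has 30 days (118 − 30 = 88 remain).
May has 31 days (88 − 31 = 57 remain).
Jun has 30 days (57 − 30 = 27 remain).
27 into Jul → Jul 27.

Jul 27, 2006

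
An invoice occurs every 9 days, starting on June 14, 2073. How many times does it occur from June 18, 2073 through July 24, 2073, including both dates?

4

Occurrences land 9·i days after June 14, 2073 for i = 0, 1, 2, …
June 18, 2073 is 4 days after the start; 4 ÷ 9 = 0 remainder 4; since the remainder is 4, round up to i = 1. First occurrence in the window: #2 on June 23, 2073 (1×9 = 9 days in).
July 24, 2073 is 40 days after the start; 40 ÷ 9 = 4 remainder 4. Last occurrence in the window: #5 on July 20, 2073.
Occurrences #2 through #5: 4 in total.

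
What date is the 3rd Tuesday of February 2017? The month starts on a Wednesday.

February 2017 begins on a Wednesday, so the first Tuesday is February 7 (6 days later).
The 3rd Tuesday is 2 weeks later: 7 + 14 = 21.

21 February 2017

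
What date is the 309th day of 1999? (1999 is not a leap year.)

Jan has 31 days (309 − 31 = 278 remain).
Feb has 28 days (278 − 28 = 250 remain).
Mar has 31 days (250 − 31 = 219 remain).
Apr has 30 days (219 − 30 = 189 remain).
May has 31 days (189 − 31 = 158 remain).
Jun has 30 days (158 − 30 = 128 remain).
Jul has 31 days (128 − 31 = 97 remain).
Aug has 31 days (97 − 31 = 66 remain).
Sep has 30 days (66 − 30 = 36 remain).
Oct has 31 days (36 − 31 = 5 remain).
5 into Nov → Nov 5.

Nov 5, 1999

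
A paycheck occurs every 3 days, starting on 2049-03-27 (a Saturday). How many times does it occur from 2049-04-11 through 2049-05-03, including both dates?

Occurrences land 3·i days after 2049-03-27 for i = 0, 1, 2, …
2049-04-11 is 15 days after the start; 15 ÷ 3 = 5 remainder 0. First occurrence in the window: #6 on 2049-04-11 (5×3 = 15 days in).
2049-05-03 is 37 days after the start; 37 ÷ 3 = 12 remainder 1. Last occurrence in the window: #13 on 2049-05-02.
Occurrences #6 through #13: 8 in total.

8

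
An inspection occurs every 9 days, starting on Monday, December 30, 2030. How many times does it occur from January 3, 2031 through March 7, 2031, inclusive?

Occurrences land 9·i days after December 30, 2030 for i = 0, 1, 2, …
January 3, 2031 is 4 days after the start; 4 ÷ 9 = 0 remainder 4; since the remainder is 4, round up to i = 1. First occurrence in the window: #2 on January 8, 2031 (1×9 = 9 days in).
March 7, 2031 is 67 days after the start; 67 ÷ 9 = 7 remainder 4. Last occurrence in the window: #8 on March 3, 2031.
Occurrences #2 through #8: 7 in total.

7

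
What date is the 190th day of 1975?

Jan has 31 days (190 − 31 = 159 remain).
Feb has 28 days (159 − 28 = 131 remain).
Mar has 31 days (131 − 31 = 100 remain).
Apr has 30 days (100 − 30 = 70 remain).
May has 31 days (70 − 31 = 39 remain).
Jun has 30 days (39 − 30 = 9 remain).
9 into Jul → Jul 9.

Jul 9, 1975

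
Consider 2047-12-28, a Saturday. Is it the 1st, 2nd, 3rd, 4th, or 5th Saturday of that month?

4th

Day 28 falls in week ⌈28/7⌉ of the month.
Days 1–7 hold the 1st Saturday, 8–14 the 2nd, 15–21 the 3rd, 22–28 the 4th, 29–31 the 5th.
28 is in the range for the 4th.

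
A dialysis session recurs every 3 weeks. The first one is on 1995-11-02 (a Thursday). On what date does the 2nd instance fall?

1995-11-23

The 2nd occurrence is 1 interval after the first: 1 × 21 = 21 days after 1995-11-02.
21 days later is 1995-11-23.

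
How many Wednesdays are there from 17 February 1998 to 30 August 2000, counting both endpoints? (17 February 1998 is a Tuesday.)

17 February 1998 is a Tuesday; the first Wednesday on or after it is 18 February 1998 (1 day later).
From 18 February 1998 to 30 August 2000: 316 + 365 + 243 = 924 days (rest of 1998, 1999, to 30 August 2000 in 2000).
924 ÷ 7 = 132 full weeks with remainder 0, so 132 more Wednesdays after the first → 133.

133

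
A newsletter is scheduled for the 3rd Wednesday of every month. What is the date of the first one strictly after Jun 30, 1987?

Jun 1987 starts on a Monday; its first Wednesday is the 3rd, so the 3rd Wednesday is the 17th — Jun 17, 1987.
That is not after Jun 30, 1987, so look at Jul 1987.
Jul 1987 starts on a Wednesday; its first Wednesday is the 1st, so the 3rd Wednesday is the 15th — Jul 15, 1987.

Jul 15, 1987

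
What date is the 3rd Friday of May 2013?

May 17, 2013

The first Friday of May 2013 is May 3.
The 3rd Friday is 2 weeks later: 3 + 14 = 17.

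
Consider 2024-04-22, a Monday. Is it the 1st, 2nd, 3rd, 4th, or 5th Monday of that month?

Day 22 falls in week ⌈22/7⌉ of the month.
Days 1–7 hold the 1st Monday, 8–14 the 2nd, 15–21 the 3rd, 22–28 the 4th, 29–31 the 5th.
22 is in the range for the 4th.

4th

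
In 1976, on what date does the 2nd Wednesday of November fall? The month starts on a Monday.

1976-11-10

November 1976 begins on a Monday, so the first Wednesday is November 3 (2 days later).
The 2nd Wednesday is 1 weeks later: 3 + 7 = 10.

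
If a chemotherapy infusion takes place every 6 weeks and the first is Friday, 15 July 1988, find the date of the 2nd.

The 2nd occurrence is 1 interval after the first: 1 × 42 = 42 days after 15 July 1988.
July has 31 days — 16 days to the end of July leaves 26.
26 days into August → 26 August 1988.

26 August 1988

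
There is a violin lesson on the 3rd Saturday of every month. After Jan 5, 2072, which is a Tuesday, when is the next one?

Jan 2072 starts on a Friday; its first Saturday is the 2nd, so the 3rd Saturday is the 16th — Jan 16, 2072.
Jan 16, 2072 is after Jan 5, 2072, so that is the next one.

Jan 16, 2072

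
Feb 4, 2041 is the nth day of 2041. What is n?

35

Days in months before Feb: 31 = 31.
Plus 4 days into Feb → day 35.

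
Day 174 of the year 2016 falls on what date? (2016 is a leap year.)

Jan has 31 days (174 − 31 = 143 remain).
Feb has 29 days (143 − 29 = 114 remain).
Mar has 31 days (114 − 31 = 83 remain).
Apr has 30 days (83 − 30 = 53 remain).
May has 31 days (53 − 31 = 22 remain).
22 into Jun → Jun 22.

Jun 22, 2016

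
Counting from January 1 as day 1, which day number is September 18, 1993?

261

Days in months before September: 31 + 28 + 31 + 30 + 31 + 30 + 31 + 31 = 243.
Plus 18 days into September → day 261.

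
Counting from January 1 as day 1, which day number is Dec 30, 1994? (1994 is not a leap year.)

Days in months before Dec: 31 + 28 + 31 + 30 + 31 + 30 + 31 + 31 + 30 + 31 + 30 = 334.
Plus 30 days into Dec → day 364.

364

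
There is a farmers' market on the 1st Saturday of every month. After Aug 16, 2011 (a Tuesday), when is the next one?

Sep 3, 2011

Aug 2011 starts on a Monday, so its 1st Saturday is Aug 6, 2011 (5 days in).
That is not after Aug 16, 2011, so look at Sep 2011.
Sep 2011 starts on a Thursday, so its 1st Saturday is Sep 3, 2011 (2 days in).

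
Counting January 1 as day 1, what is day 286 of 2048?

January has 31 days (286 − 31 = 255 remain).
February has 29 days (255 − 29 = 226 remain).
March has 31 days (226 − 31 = 195 remain).
April has 30 days (195 − 30 = 165 remain).
May has 31 days (165 − 31 = 134 remain).
June has 30 days (134 − 30 = 104 remain).
July has 31 days (104 − 31 = 73 remain).
August has 31 days (73 − 31 = 42 remain).
September has 30 days (42 − 30 = 12 remain).
12 into October → October 12.

12 October 2048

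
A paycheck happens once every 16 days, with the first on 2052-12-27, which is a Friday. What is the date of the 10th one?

2053-05-20

The 10th occurrence is 9 intervals after the first: 9 × 16 = 144 days after 2052-12-27.
December has 31 days — 4 days to the end of December leaves 140.
January has 31 days (109 left).
February has 28 days (81 left).
March has 31 days (50 left).
April has 30 days (20 left).
20 days into May → 2053-05-20.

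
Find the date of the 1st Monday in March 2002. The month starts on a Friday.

4 March 2002

March 2002 begins on a Friday, so the first Monday is March 4 (3 days later).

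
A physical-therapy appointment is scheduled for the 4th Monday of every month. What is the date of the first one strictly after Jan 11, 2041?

Jan 28, 2041

Jan 2041 starts on a Tuesday; its first Monday is the 7th, so the 4th Monday is the 28th — Jan 28, 2041.
Jan 28, 2041 is after Jan 11, 2041, so that is the next one.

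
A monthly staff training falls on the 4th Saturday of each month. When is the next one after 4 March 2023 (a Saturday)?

March 2023 starts on a Wednesday; its first Saturday is the 4th, so the 4th Saturday is the 25th — 25 March 2023.
25 March 2023 is after 4 March 2023, so that is the next one.

25 March 2023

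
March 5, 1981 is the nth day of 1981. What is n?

64

Days in months before March: 31 + 28 = 59.
Plus 5 days into March → day 64.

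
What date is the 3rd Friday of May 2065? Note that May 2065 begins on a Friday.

May 2065 begins on a Friday, so the first Friday is May 1.
The 3rd Friday is 2 weeks later: 1 + 14 = 15.

15 May 2065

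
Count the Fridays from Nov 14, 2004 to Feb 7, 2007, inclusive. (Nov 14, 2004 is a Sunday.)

Nov 14, 2004 is a Sunday; the first Friday on or after it is Nov 19, 2004 (5 days later).
From Nov 19, 2004 to Feb 7, 2007: 42 + 365 + 365 + 38 = 810 days (rest of 2004, 2005, 2006, to Feb 7, 2007 in 2007).
810 ÷ 7 = 115 full weeks with remainder 5, so 115 more Fridays after the first → 116.

116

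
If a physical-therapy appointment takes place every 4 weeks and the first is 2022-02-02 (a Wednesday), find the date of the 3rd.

The 3rd occurrence is 2 intervals after the first: 2 × 28 = 56 days after 2022-02-02.
February has 28 days — 26 days to the end of February leaves 30.
30 days into March → 2022-03-30.

2022-03-30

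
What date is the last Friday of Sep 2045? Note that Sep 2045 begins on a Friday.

Sep 2045 begins on a Friday, so the first Friday is Sep 1.
Sep 2045 has 30 days. Adding weeks: 1, 8, 15, 22, 29 — the last one ≤ 30 is the 29th.

Sep 29, 2045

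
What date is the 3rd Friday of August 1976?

August 1976 begins on a Sunday, so the first Friday is August 6 (5 days later).
The 3rd Friday is 2 weeks later: 6 + 14 = 20.

August 20, 1976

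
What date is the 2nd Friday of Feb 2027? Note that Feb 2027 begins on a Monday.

Feb 2027 begins on a Monday, so the first Friday is Feb 5 (4 days later).
The 2nd Friday is 1 weeks later: 5 + 7 = 12.

Feb 12, 2027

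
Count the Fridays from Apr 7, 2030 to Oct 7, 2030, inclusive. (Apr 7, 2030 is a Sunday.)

Apr 7, 2030 is a Sunday; the first Friday on or after it is Apr 12, 2030 (5 days later).
From Apr 12, 2030 to Oct 7, 2030: 18 + 31 + 30 + 31 + 31 + 30 + 7 = 178 days (rest of Apr, May, Jun, Jul, Aug, Sep, Oct).
178 ÷ 7 = 25 full weeks with remainder 3, so 25 more Fridays after the first → 26.

26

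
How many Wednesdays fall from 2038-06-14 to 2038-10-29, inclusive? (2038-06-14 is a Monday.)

20

2038-06-14 is a Monday; the first Wednesday on or after it is 2038-06-16 (2 days later).
From 2038-06-16 to 2038-10-29: 14 + 31 + 31 + 30 + 29 = 135 days (rest of June, July, August, September, October).
135 ÷ 7 = 19 full weeks with remainder 2, so 19 more Wednesdays after the first → 20.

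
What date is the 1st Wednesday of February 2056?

February 2, 2056

The first Wednesday of February 2056 is February 2.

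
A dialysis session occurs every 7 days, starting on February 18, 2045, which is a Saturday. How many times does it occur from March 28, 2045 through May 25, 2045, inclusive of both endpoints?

Occurrences land 7·i days after February 18, 2045 for i = 0, 1, 2, …
March 28, 2045 is 38 days after the start; 38 ÷ 7 = 5 remainder 3; since the remainder is 3, round up to i = 6. First occurrence in the window: #7 on April 1, 2045 (6×7 = 42 days in).
May 25, 2045 is 96 days after the start; 96 ÷ 7 = 13 remainder 5. Last occurrence in the window: #14 on May 20, 2045.
Occurrences #7 through #14: 8 in total.

8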